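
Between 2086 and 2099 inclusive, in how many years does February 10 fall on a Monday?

2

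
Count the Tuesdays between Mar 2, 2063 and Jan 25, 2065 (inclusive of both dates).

99 Tuesdays

Mar 2, 2063 is a Friday.
The range spans 696 days (inclusive of both endpoints).
696 = 7 × 99 + 3, so there are 99 full weeks plus 3 extra days.
Each full week contributes one Tuesday: 99 so far.
The 3 extra days are Fri, Sat, Sun — none qualify.
Total: 99 + 0 = 99.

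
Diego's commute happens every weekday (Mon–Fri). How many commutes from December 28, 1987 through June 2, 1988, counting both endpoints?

December 28, 1987 is a Monday.
From December 28, 1987 to June 2, 1988 is 158 days inclusive.
158 = 7 × 22 + 4, so there are 22 full weeks plus 4 extra days.
Each full week contributes 5 weekdays (Mon–Fri): 22 × 5 = 110.
The 4 extra days are Monday, Tuesday, Wednesday, Thursday — 4 of them qualify.
Total: 110 + 4 = 114.

114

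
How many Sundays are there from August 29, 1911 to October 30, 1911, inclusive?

August 29, 1911 is a Tuesday.
That's 63 days from start to end, counting both.
63 = 7 × 9, so the span is exactly 9 full weeks.
Each full week contributes one Sunday: 9 so far.
Total: 9.

9 Sundays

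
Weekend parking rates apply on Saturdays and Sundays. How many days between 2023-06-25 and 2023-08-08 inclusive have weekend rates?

13

2023-06-25 is a Sunday.
From 2023-06-25 to 2023-08-08 is 45 days inclusive.
45 = 7 × 6 + 3, so there are 6 full weeks plus 3 extra days.
Each full week contributes 2 weekend days (Sat, Sun): 6 × 2 = 12.
The 3 extra days are Sun, Mon, Tue — 1 of them qualifies.
Total: 12 + 1 = 13.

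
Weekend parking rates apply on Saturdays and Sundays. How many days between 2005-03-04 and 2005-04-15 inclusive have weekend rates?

12

2005-03-04 is a Friday.
That's 43 days from start to end, counting both.
43 = 7 × 6 + 1, so there are 6 full weeks plus 1 extra day.
Each full week contributes 2 weekend days (Sat, Sun): 6 × 2 = 12.
The 1 extra day is Fri — none qualify.
Total: 12 + 0 = 12.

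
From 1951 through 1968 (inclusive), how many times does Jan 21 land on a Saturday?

3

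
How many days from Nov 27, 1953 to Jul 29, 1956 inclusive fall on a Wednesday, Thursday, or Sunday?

Nov 27, 1953 is a Friday.
That's 976 days from start to end, counting both.
976 = 7 × 139 + 3, so there are 139 full weeks plus 3 extra days.
Each full week contributes 3 days from the set (Wed, Thu, Sun): 139 × 3 = 417.
The 3 extra days are Friday, Saturday, Sunday — 1 of them qualifies.
Total: 417 + 1 = 418.

418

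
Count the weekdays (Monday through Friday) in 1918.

January 1, 1918 is a Tuesday.
From January 1, 1918 to December 31, 1918 is 365 days inclusive.
365 = 7 × 52 + 1, so there are 52 full weeks plus 1 extra day.
Each full week contributes 5 weekdays (Mon–Fri): 52 × 5 = 260.
The 1 extra day is Tuesday — 1 of them qualifies.
Total: 260 + 1 = 261.

261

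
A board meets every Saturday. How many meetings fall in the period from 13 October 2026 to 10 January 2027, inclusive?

13 October 2026 is a Tuesday.
From 13 October 2026 to 10 January 2027 is 90 days inclusive.
90 = 7 × 12 + 6, so there are 12 full weeks plus 6 extra days.
Each full week contributes one Saturday: 12 so far.
The 6 extra days are Tue, Wed, Thu, Fri, Sat, Sun — 1 of them qualifies.
Total: 12 + 1 = 13.

13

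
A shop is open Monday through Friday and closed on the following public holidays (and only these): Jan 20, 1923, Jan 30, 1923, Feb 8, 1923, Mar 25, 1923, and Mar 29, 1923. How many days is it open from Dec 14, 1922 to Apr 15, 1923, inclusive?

84

Dec 14, 1922 is a Thursday.
That's 123 days from start to end, counting both.
123 = 7 × 17 + 4, so there are 17 full weeks plus 4 extra days.
Each full week contributes 5 weekdays (Mon–Fri): 17 × 5 = 85.
The 4 extra days are Thursday, Friday, Saturday, Sunday — 2 of them qualify.
Total: 85 + 2 = 87.
Holidays: Jan 20, 1923 (Sat); Jan 30, 1923 (Tue); Feb 8, 1923 (Thu); Mar 25, 1923 (Sun); Mar 29, 1923 (Thu).
3 of the 5 holidays fall on weekdays; the rest are weekends and were already excluded.
Business days: 87 − 3 = 84.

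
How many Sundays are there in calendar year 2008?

52

January 1, 2008 is a Tuesday.
From January 1, 2008 to December 31, 2008 is 366 days inclusive.
366 = 7 × 52 + 2, so there are 52 full weeks plus 2 extra days.
Each full week contributes one Sunday: 52 so far.
The 2 extra days are Tue, Wed — none qualify.
Total: 52 + 0 = 52.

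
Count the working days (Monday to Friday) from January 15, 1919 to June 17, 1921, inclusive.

January 15, 1919 is a Wednesday.
That's 885 days from start to end, counting both.
885 = 7 × 126 + 3, so there are 126 full weeks plus 3 extra days.
Each full week contributes 5 weekdays (Mon–Fri): 126 × 5 = 630.
The 3 extra days are Wed, Thu, Fri — 3 of them qualify.
Total: 630 + 3 = 633.

633 weekdays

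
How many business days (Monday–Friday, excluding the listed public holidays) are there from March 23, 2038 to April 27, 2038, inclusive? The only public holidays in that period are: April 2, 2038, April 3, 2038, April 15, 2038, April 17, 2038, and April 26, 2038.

23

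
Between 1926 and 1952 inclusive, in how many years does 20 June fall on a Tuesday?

4

Day of week of June 20 in each year:
1926: Sun, 1927: Mon, 1928: Wed, 1929: Thu, 1930: Fri, 1931: Sat, 1932: Mon, 1933: Tue ✓, 1934: Wed, 1935: Thu, 1936: Sat, 1937: Sun, 1938: Mon, 1939: Tue ✓, 1940: Thu, 1941: Fri, 1942: Sat, 1943: Sun, 1944: Tue ✓, 1945: Wed, 1946: Thu, 1947: Fri, 1948: Sun, 1949: Mon, 1950: Tue ✓, 1951: Wed, 1952: Fri
Tuesdays: 1933, 1939, 1944, 1950.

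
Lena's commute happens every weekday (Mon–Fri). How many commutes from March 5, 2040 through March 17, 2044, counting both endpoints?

1054

March 5, 2040 is a Monday.
That's 1474 days from start to end, counting both.
1474 = 7 × 210 + 4, so there are 210 full weeks plus 4 extra days.
Each full week contributes 5 weekdays (Mon–Fri): 210 × 5 = 1050.
The 4 extra days are Mon, Tue, Wed, Thu — 4 of them qualify.
Total: 1050 + 4 = 1054.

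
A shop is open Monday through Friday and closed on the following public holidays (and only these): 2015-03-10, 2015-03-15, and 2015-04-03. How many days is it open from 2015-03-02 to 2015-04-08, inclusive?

2015-03-02 is a Monday.
That's 38 days from start to end, counting both.
38 = 7 × 5 + 3, so there are 5 full weeks plus 3 extra days.
Each full week contributes 5 weekdays (Mon–Fri): 5 × 5 = 25.
The 3 extra days are Monday, Tuesday, Wednesday — 3 of them qualify.
Total: 25 + 3 = 28.
Holidays: 2015-03-10 (Tue); 2015-03-15 (Sun); 2015-04-03 (Fri).
2 of the 3 holidays fall on weekdays; the rest are weekends and were already excluded.
Business days: 28 − 2 = 26.

26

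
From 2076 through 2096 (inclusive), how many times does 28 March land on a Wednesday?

Day of week of March 28 in each year:
2076: Sat, 2077: Sun, 2078: Mon, 2079: Tue, 2080: Thu, 2081: Fri, 2082: Sat, 2083: Sun, 2084: Tue, 2085: Wed ✓, 2086: Thu, 2087: Fri, 2088: Sun, 2089: Mon, 2090: Tue, 2091: Wed ✓, 2092: Fri, 2093: Sat, 2094: Sun, 2095: Mon, 2096: Wed ✓
Wednesdays: 2085, 2091, 2096.

3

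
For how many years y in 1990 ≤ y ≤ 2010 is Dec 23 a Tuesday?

3

Day of week of December 23 in each year:
1990: Sun, 1991: Mon, 1992: Wed, 1993: Thu, 1994: Fri, 1995: Sat, 1996: Mon, 1997: Tue ✓, 1998: Wed, 1999: Thu, 2000: Sat, 2001: Sun, 2002: Mon, 2003: Tue ✓, 2004: Thu, 2005: Fri, 2006: Sat, 2007: Sun, 2008: Tue ✓, 2009: Wed, 2010: Thu
Tuesdays: 1997, 2003, 2008.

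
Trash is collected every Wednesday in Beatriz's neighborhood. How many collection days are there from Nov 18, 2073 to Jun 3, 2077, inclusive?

Nov 18, 2073 is a Saturday.
That's 1294 days from start to end, counting both.
1294 = 7 × 184 + 6, so there are 184 full weeks plus 6 extra days.
Each full week contributes one Wednesday: 184 so far.
The 6 extra days are Sat, Sun, Mon, Tue, Wed, Thu — 1 of them qualifies.
Total: 184 + 1 = 185.

185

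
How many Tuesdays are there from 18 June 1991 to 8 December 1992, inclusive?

18 June 1991 is a Tuesday.
The range spans 540 days (inclusive of both endpoints).
540 = 7 × 77 + 1, so there are 77 full weeks plus 1 extra day.
Each full week contributes one Tuesday: 77 so far.
The 1 extra day is Tuesday — 1 of them qualifies.
Total: 77 + 1 = 78.

78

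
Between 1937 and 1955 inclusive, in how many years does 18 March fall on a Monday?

2

Day of week of March 18 in each year:
1937: Thu, 1938: Fri, 1939: Sat, 1940: Mon ✓, 1941: Tue, 1942: Wed, 1943: Thu, 1944: Sat, 1945: Sun, 1946: Mon ✓, 1947: Tue, 1948: Thu, 1949: Fri, 1950: Sat, 1951: Sun, 1952: Tue, 1953: Wed, 1954: Thu, 1955: Fri
Mondays: 1940, 1946.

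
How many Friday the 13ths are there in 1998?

The 13th falls on a Friday when the month's 13th has weekday Fri.
Jan 13 is Tue; Feb 13 is Fri ✓; Mar 13 is Fri ✓; Apr 13 is Mon; May 13 is Wed; Jun 13 is Sat; Jul 13 is Mon; Aug 13 is Thu; Sep 13 is Sun; Oct 13 is Tue; Nov 13 is Fri ✓; Dec 13 is Sun.
Friday the 13ths: Feb, Mar, Nov.

3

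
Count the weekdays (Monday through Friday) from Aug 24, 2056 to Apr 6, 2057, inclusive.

Aug 24, 2056 is a Thursday.
That's 226 days from start to end, counting both.
226 = 7 × 32 + 2, so there are 32 full weeks plus 2 extra days.
Each full week contributes 5 weekdays (Mon–Fri): 32 × 5 = 160.
The 2 extra days are Thu, Fri — 2 of them qualify.
Total: 160 + 2 = 162.

162 weekdays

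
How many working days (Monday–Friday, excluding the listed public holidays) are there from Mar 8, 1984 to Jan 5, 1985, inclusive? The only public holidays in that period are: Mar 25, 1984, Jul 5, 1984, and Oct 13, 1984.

Mar 8, 1984 is a Thursday.
From Mar 8, 1984 to Jan 5, 1985 is 304 days inclusive.
304 = 7 × 43 + 3, so there are 43 full weeks plus 3 extra days.
Each full week contributes 5 weekdays (Mon–Fri): 43 × 5 = 215.
The 3 extra days are Thursday, Friday, Saturday — 2 of them qualify.
Total: 215 + 2 = 217.
Holidays: Mar 25, 1984 (Sun); Jul 5, 1984 (Thu); Oct 13, 1984 (Sat).
1 of the 3 holidays fall on weekdays; the rest are weekends and were already excluded.
Business days: 217 − 1 = 216.

216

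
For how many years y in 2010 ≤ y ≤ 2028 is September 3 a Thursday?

3

Day of week of September 3 in each year:
2010: Fri, 2011: Sat, 2012: Mon, 2013: Tue, 2014: Wed, 2015: Thu ✓, 2016: Sat, 2017: Sun, 2018: Mon, 2019: Tue, 2020: Thu ✓, 2021: Fri, 2022: Sat, 2023: Sun, 2024: Tue, 2025: Wed, 2026: Thu ✓, 2027: Fri, 2028: Sun
Thursdays: 2015, 2020, 2026.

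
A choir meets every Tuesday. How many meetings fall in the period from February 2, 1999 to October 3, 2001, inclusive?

140 Tuesdays

February 2, 1999 is a Tuesday.
From February 2, 1999 to October 3, 2001 is 975 days inclusive.
975 = 7 × 139 + 2, so there are 139 full weeks plus 2 extra days.
Each full week contributes one Tuesday: 139 so far.
The 2 extra days are Tue, Wed — 1 of them qualifies.
Total: 139 + 1 = 140.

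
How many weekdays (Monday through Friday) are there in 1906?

January 1, 1906 is a Monday.
The range spans 365 days (inclusive of both endpoints).
365 = 7 × 52 + 1, so there are 52 full weeks plus 1 extra day.
Each full week contributes 5 weekdays (Mon–Fri): 52 × 5 = 260.
The 1 extra day is Mon — 1 of them qualifies.
Total: 260 + 1 = 261.

261 weekdays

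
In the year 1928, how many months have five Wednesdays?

4

A month has five Wednesdays exactly when Wednesday falls within its first (length − 28) days.
Jan: 31 days, starts Sun → 5 of Sun, Mon, Tue
Feb: 29 days, starts Wed → 5 of Wed ✓
Mar: 31 days, starts Thu → 5 of Thu, Fri, Sat
Apr: 30 days, starts Sun → 5 of Sun, Mon
May: 31 days, starts Tue → 5 of Tue, Wed, Thu ✓
Jun: 30 days, starts Fri → 5 of Fri, Sat
Jul: 31 days, starts Sun → 5 of Sun, Mon, Tue
Aug: 31 days, starts Wed → 5 of Wed, Thu, Fri ✓
Sep: 30 days, starts Sat → 5 of Sat, Sun
Oct: 31 days, starts Mon → 5 of Mon, Tue, Wed ✓
Nov: 30 days, starts Thu → 5 of Thu, Fri
Dec: 31 days, starts Sat → 5 of Sat, Sun, Mon
Months with five Wednesdays: Feb, May, Aug, Oct.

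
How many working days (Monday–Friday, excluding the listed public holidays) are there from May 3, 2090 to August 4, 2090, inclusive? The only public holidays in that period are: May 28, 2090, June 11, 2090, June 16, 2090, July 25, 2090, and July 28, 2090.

65

May 3, 2090 is a Wednesday.
That's 94 days from start to end, counting both.
94 = 7 × 13 + 3, so there are 13 full weeks plus 3 extra days.
Each full week contributes 5 weekdays (Mon–Fri): 13 × 5 = 65.
The 3 extra days are Wednesday, Thursday, Friday — 3 of them qualify.
Total: 65 + 3 = 68.
Holidays: May 28, 2090 (Sun); June 11, 2090 (Sun); June 16, 2090 (Fri); July 25, 2090 (Tue); July 28, 2090 (Fri).
3 of the 5 holidays fall on weekdays; the rest are weekends and were already excluded.
Business days: 68 − 3 = 65.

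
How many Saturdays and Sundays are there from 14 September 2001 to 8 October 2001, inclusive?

14 September 2001 is a Friday.
From 14 September 2001 to 8 October 2001 is 25 days inclusive.
25 = 7 × 3 + 4, so there are 3 full weeks plus 4 extra days.
Each full week contributes 2 weekend days (Sat, Sun): 3 × 2 = 6.
The 4 extra days are Friday, Saturday, Sunday, Monday — 2 of them qualify.
Total: 6 + 2 = 8.

8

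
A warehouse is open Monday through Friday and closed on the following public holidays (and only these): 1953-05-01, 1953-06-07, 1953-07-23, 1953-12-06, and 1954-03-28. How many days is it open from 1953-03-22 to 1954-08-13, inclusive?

363

1953-03-22 is a Sunday.
From 1953-03-22 to 1954-08-13 is 510 days inclusive.
510 = 7 × 72 + 6, so there are 72 full weeks plus 6 extra days.
Each full week contributes 5 weekdays (Mon–Fri): 72 × 5 = 360.
The 6 extra days are Sun, Mon, Tue, Wed, Thu, Fri — 5 of them qualify.
Total: 360 + 5 = 365.
Holidays: 1953-05-01 (Fri); 1953-06-07 (Sun); 1953-07-23 (Thu); 1953-12-06 (Sun); 1954-03-28 (Sun).
2 of the 5 holidays fall on weekdays; the rest are weekends and were already excluded.
Business days: 365 − 2 = 363.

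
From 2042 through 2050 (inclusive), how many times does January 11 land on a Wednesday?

Day of week of January 11 in each year:
2042: Sat, 2043: Sun, 2044: Mon, 2045: Wed ✓, 2046: Thu, 2047: Fri, 2048: Sat, 2049: Mon, 2050: Tue
Wednesdays: 2045.

1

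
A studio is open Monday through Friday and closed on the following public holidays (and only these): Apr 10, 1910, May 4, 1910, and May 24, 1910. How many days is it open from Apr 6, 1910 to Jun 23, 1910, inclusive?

55 working days

Apr 6, 1910 is a Wednesday.
That's 79 days from start to end, counting both.
79 = 7 × 11 + 2, so there are 11 full weeks plus 2 extra days.
Each full week contributes 5 weekdays (Mon–Fri): 11 × 5 = 55.
The 2 extra days are Wed, Thu — 2 of them qualify.
Total: 55 + 2 = 57.
Holidays: Apr 10, 1910 (Sun); May 4, 1910 (Wed); May 24, 1910 (Tue).
2 of the 3 holidays fall on weekdays; the rest are weekends and were already excluded.
Business days: 57 − 2 = 55.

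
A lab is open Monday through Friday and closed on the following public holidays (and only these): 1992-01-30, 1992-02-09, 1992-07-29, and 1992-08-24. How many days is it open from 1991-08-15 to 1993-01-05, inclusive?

1991-08-15 is a Thursday.
From 1991-08-15 to 1993-01-05 is 510 days inclusive.
510 = 7 × 72 + 6, so there are 72 full weeks plus 6 extra days.
Each full week contributes 5 weekdays (Mon–Fri): 72 × 5 = 360.
The 6 extra days are Thursday, Friday, Saturday, Sunday, Monday, Tuesday — 4 of them qualify.
Total: 360 + 4 = 364.
Holidays: 1992-01-30 (Thu); 1992-02-09 (Sun); 1992-07-29 (Wed); 1992-08-24 (Mon).
3 of the 4 holidays fall on weekdays; the rest are weekends and were already excluded.
Business days: 364 − 3 = 361.

361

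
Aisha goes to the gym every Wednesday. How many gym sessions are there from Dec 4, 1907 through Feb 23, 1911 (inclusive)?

Dec 4, 1907 is a Wednesday.
From Dec 4, 1907 to Feb 23, 1911 is 1178 days inclusive.
1178 = 7 × 168 + 2, so there are 168 full weeks plus 2 extra days.
Each full week contributes one Wednesday: 168 so far.
The 2 extra days are Wed, Thu — 1 of them qualifies.
Total: 168 + 1 = 169.

169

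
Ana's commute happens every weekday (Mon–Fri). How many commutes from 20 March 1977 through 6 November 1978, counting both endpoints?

426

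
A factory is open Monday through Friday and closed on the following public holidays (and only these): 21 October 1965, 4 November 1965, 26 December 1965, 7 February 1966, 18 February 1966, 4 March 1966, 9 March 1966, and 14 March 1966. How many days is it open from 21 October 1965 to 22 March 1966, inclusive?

102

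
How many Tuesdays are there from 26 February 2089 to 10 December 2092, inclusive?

26 February 2089 is a Saturday.
The range spans 1384 days (inclusive of both endpoints).
1384 = 7 × 197 + 5, so there are 197 full weeks plus 5 extra days.
Each full week contributes one Tuesday: 197 so far.
The 5 extra days are Saturday, Sunday, Monday, Tuesday, Wednesday — 1 of them qualifies.
Total: 197 + 1 = 198.

198 Tuesdays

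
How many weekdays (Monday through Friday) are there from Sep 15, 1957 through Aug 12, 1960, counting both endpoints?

Sep 15, 1957 is a Sunday.
From Sep 15, 1957 to Aug 12, 1960 is 1063 days inclusive.
1063 = 7 × 151 + 6, so there are 151 full weeks plus 6 extra days.
Each full week contributes 5 weekdays (Mon–Fri): 151 × 5 = 755.
The 6 extra days are Sun, Mon, Tue, Wed, Thu, Fri — 5 of them qualify.
Total: 755 + 5 = 760.

760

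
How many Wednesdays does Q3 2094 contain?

13

Jul 1, 2094 is a Thursday.
From Jul 1, 2094 to Sep 30, 2094 is 92 days inclusive.
92 = 7 × 13 + 1, so there are 13 full weeks plus 1 extra day.
Each full week contributes one Wednesday: 13 so far.
The 1 extra day is Thu — none qualify.
Total: 13 + 0 = 13.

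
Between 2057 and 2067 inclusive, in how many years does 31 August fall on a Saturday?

1

Day of week of August 31 in each year:
2057: Fri, 2058: Sat ✓, 2059: Sun, 2060: Tue, 2061: Wed, 2062: Thu, 2063: Fri, 2064: Sun, 2065: Mon, 2066: Tue, 2067: Wed
Saturdays: 2058.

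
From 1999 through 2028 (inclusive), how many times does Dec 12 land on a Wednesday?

Day of week of December 12 in each year:
1999: Sun, 2000: Tue, 2001: Wed ✓, 2002: Thu, 2003: Fri, 2004: Sun, 2005: Mon, 2006: Tue, 2007: Wed ✓, 2008: Fri, 2009: Sat, 2010: Sun, 2011: Mon, 2012: Wed ✓, 2013: Thu, 2014: Fri, 2015: Sat, 2016: Mon, 2017: Tue, 2018: Wed ✓, 2019: Thu, 2020: Sat, 2021: Sun, 2022: Mon, 2023: Tue, 2024: Thu, 2025: Fri, 2026: Sat, 2027: Sun, 2028: Tue
Wednesdays: 2001, 2007, 2012, 2018.

4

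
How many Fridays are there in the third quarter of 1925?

13

Jul 1, 1925 is a Wednesday.
That's 92 days from start to end, counting both.
92 = 7 × 13 + 1, so there are 13 full weeks plus 1 extra day.
Each full week contributes one Friday: 13 so far.
The 1 extra day is Wed — none qualify.
Total: 13 + 0 = 13.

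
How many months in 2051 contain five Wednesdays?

4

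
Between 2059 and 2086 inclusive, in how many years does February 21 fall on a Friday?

4

Day of week of February 21 in each year:
2059: Fri ✓, 2060: Sat, 2061: Mon, 2062: Tue, 2063: Wed, 2064: Thu, 2065: Sat, 2066: Sun, 2067: Mon, 2068: Tue, 2069: Thu, 2070: Fri ✓, 2071: Sat, 2072: Sun, 2073: Tue, 2074: Wed, 2075: Thu, 2076: Fri ✓, 2077: Sun, 2078: Mon, 2079: Tue, 2080: Wed, 2081: Fri ✓, 2082: Sat, 2083: Sun, 2084: Mon, 2085: Wed, 2086: Thu
Fridays: 2059, 2070, 2076, 2081.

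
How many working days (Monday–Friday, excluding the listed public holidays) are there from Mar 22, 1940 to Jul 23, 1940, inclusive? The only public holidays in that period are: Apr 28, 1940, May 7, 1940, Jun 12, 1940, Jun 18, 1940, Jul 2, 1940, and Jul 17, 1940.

83 working days

Mar 22, 1940 is a Friday.
From Mar 22, 1940 to Jul 23, 1940 is 124 days inclusive.
124 = 7 × 17 + 5, so there are 17 full weeks plus 5 extra days.
Each full week contributes 5 weekdays (Mon–Fri): 17 × 5 = 85.
The 5 extra days are Fri, Sat, Sun, Mon, Tue — 3 of them qualify.
Total: 85 + 3 = 88.
Holidays: Apr 28, 1940 (Sun); May 7, 1940 (Tue); Jun 12, 1940 (Wed); Jun 18, 1940 (Tue); Jul 2, 1940 (Tue); Jul 17, 1940 (Wed).
5 of the 6 holidays fall on weekdays; the rest are weekends and were already excluded.
Business days: 88 − 5 = 83.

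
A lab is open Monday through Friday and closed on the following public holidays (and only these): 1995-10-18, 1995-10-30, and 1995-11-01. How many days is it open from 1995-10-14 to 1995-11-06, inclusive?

13 working days

1995-10-14 is a Saturday.
That's 24 days from start to end, counting both.
24 = 7 × 3 + 3, so there are 3 full weeks plus 3 extra days.
Each full week contributes 5 weekdays (Mon–Fri): 3 × 5 = 15.
The 3 extra days are Sat, Sun, Mon — 1 of them qualifies.
Total: 15 + 1 = 16.
Holidays: 1995-10-18 (Wed); 1995-10-30 (Mon); 1995-11-01 (Wed).
All 3 holidays fall on weekdays, so subtract 3.
Business days: 16 − 3 = 13.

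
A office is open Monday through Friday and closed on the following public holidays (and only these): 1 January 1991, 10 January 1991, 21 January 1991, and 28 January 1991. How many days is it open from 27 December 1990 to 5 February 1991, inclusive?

25 working days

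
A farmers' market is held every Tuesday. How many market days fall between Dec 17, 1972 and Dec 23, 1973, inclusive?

53 Tuesdays

Dec 17, 1972 is a Sunday.
The range spans 372 days (inclusive of both endpoints).
372 = 7 × 53 + 1, so there are 53 full weeks plus 1 extra day.
Each full week contributes one Tuesday: 53 so far.
The 1 extra day is Sunday — none qualify.
Total: 53 + 0 = 53.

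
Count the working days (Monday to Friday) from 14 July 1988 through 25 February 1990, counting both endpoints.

14 July 1988 is a Thursday.
From 14 July 1988 to 25 February 1990 is 592 days inclusive.
592 = 7 × 84 + 4, so there are 84 full weeks plus 4 extra days.
Each full week contributes 5 weekdays (Mon–Fri): 84 × 5 = 420.
The 4 extra days are Thursday, Friday, Saturday, Sunday — 2 of them qualify.
Total: 420 + 2 = 422.

422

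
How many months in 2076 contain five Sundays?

A month has five Sundays exactly when Sunday falls within its first (length − 28) days.
Jan: 31 days, starts Wed → 5 of Wed, Thu, Fri
Feb: 29 days, starts Sat → 5 of Sat
Mar: 31 days, starts Sun → 5 of Sun, Mon, Tue ✓
Apr: 30 days, starts Wed → 5 of Wed, Thu
May: 31 days, starts Fri → 5 of Fri, Sat, Sun ✓
Jun: 30 days, starts Mon → 5 of Mon, Tue
Jul: 31 days, starts Wed → 5 of Wed, Thu, Fri
Aug: 31 days, starts Sat → 5 of Sat, Sun, Mon ✓
Sep: 30 days, starts Tue → 5 of Tue, Wed
Oct: 31 days, starts Thu → 5 of Thu, Fri, Sat
Nov: 30 days, starts Sun → 5 of Sun, Mon ✓
Dec: 31 days, starts Tue → 5 of Tue, Wed, Thu
Months with five Sundays: Mar, May, Aug, Nov.

4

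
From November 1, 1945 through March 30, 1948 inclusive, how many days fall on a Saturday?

126

November 1, 1945 is a Thursday.
From November 1, 1945 to March 30, 1948 is 881 days inclusive.
881 = 7 × 125 + 6, so there are 125 full weeks plus 6 extra days.
Each full week contributes one Saturday: 125 so far.
The 6 extra days are Thu, Fri, Sat, Sun, Mon, Tue — 1 of them qualifies.
Total: 125 + 1 = 126.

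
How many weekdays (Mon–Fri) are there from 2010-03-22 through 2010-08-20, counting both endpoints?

2010-03-22 is a Monday.
From 2010-03-22 to 2010-08-20 is 152 days inclusive.
152 = 7 × 21 + 5, so there are 21 full weeks plus 5 extra days.
Each full week contributes 5 weekdays (Mon–Fri): 21 × 5 = 105.
The 5 extra days are Mon, Tue, Wed, Thu, Fri — 5 of them qualify.
Total: 105 + 5 = 110.

110 weekdays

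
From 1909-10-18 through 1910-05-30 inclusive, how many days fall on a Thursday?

32 Thursdays

1909-10-18 is a Monday.
That's 225 days from start to end, counting both.
225 = 7 × 32 + 1, so there are 32 full weeks plus 1 extra day.
Each full week contributes one Thursday: 32 so far.
The 1 extra day is Monday — none qualify.
Total: 32 + 0 = 32.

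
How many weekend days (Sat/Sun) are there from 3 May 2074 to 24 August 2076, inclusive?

3 May 2074 is a Thursday.
The range spans 845 days (inclusive of both endpoints).
845 = 7 × 120 + 5, so there are 120 full weeks plus 5 extra days.
Each full week contributes 2 weekend days (Sat, Sun): 120 × 2 = 240.
The 5 extra days are Thu, Fri, Sat, Sun, Mon — 2 of them qualify.
Total: 240 + 2 = 242.

242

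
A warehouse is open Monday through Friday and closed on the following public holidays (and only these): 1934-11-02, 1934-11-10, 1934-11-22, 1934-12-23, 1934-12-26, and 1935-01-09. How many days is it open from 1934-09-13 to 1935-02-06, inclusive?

101 business days

1934-09-13 is a Thursday.
That's 147 days from start to end, counting both.
147 = 7 × 21, so the span is exactly 21 full weeks.
Each full week contributes 5 weekdays (Mon–Fri): 21 × 5 = 105.
Holidays: 1934-11-02 (Fri); 1934-11-10 (Sat); 1934-11-22 (Thu); 1934-12-23 (Sun); 1934-12-26 (Wed); 1935-01-09 (Wed).
4 of the 6 holidays fall on weekdays; the rest are weekends and were already excluded.
Business days: 105 − 4 = 101.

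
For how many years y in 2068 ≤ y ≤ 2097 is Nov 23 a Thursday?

Day of week of November 23 in each year:
2068: Fri, 2069: Sat, 2070: Sun, 2071: Mon, 2072: Wed, 2073: Thu ✓, 2074: Fri, 2075: Sat, 2076: Mon, 2077: Tue, 2078: Wed, 2079: Thu ✓, 2080: Sat, 2081: Sun, 2082: Mon, 2083: Tue, 2084: Thu ✓, 2085: Fri, 2086: Sat, 2087: Sun, 2088: Tue, 2089: Wed, 2090: Thu ✓, 2091: Fri, 2092: Sun, 2093: Mon, 2094: Tue, 2095: Wed, 2096: Fri, 2097: Sat
Thursdays: 2073, 2079, 2084, 2090.

4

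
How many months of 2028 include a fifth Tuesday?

4

A month has five Tuesdays exactly when Tuesday falls within its first (length − 28) days.
Jan: 31 days, starts Sat → 5 of Sat, Sun, Mon
Feb: 29 days, starts Tue → 5 of Tue ✓
Mar: 31 days, starts Wed → 5 of Wed, Thu, Fri
Apr: 30 days, starts Sat → 5 of Sat, Sun
May: 31 days, starts Mon → 5 of Mon, Tue, Wed ✓
Jun: 30 days, starts Thu → 5 of Thu, Fri
Jul: 31 days, starts Sat → 5 of Sat, Sun, Mon
Aug: 31 days, starts Tue → 5 of Tue, Wed, Thu ✓
Sep: 30 days, starts Fri → 5 of Fri, Sat
Oct: 31 days, starts Sun → 5 of Sun, Mon, Tue ✓
Nov: 30 days, starts Wed → 5 of Wed, Thu
Dec: 31 days, starts Fri → 5 of Fri, Sat, Sun
Months with five Tuesdays: Feb, May, Aug, Oct.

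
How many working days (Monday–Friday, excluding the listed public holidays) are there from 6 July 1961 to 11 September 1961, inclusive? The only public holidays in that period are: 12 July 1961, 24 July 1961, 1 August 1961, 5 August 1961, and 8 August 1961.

44

6 July 1961 is a Thursday.
That's 68 days from start to end, counting both.
68 = 7 × 9 + 5, so there are 9 full weeks plus 5 extra days.
Each full week contributes 5 weekdays (Mon–Fri): 9 × 5 = 45.
The 5 extra days are Thursday, Friday, Saturday, Sunday, Monday — 3 of them qualify.
Total: 45 + 3 = 48.
Holidays: 12 July 1961 (Wed); 24 July 1961 (Mon); 1 August 1961 (Tue); 5 August 1961 (Sat); 8 August 1961 (Tue).
4 of the 5 holidays fall on weekdays; the rest are weekends and were already excluded.
Business days: 48 − 4 = 44.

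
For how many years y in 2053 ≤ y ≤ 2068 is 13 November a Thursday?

3

Day of week of November 13 in each year:
2053: Thu ✓, 2054: Fri, 2055: Sat, 2056: Mon, 2057: Tue, 2058: Wed, 2059: Thu ✓, 2060: Sat, 2061: Sun, 2062: Mon, 2063: Tue, 2064: Thu ✓, 2065: Fri, 2066: Sat, 2067: Sun, 2068: Tue
Thursdays: 2053, 2059, 2064.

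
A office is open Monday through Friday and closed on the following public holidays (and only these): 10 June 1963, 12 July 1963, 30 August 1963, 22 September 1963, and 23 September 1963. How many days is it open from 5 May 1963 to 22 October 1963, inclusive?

5 May 1963 is a Sunday.
From 5 May 1963 to 22 October 1963 is 171 days inclusive.
171 = 7 × 24 + 3, so there are 24 full weeks plus 3 extra days.
Each full week contributes 5 weekdays (Mon–Fri): 24 × 5 = 120.
The 3 extra days are Sunday, Monday, Tuesday — 2 of them qualify.
Total: 120 + 2 = 122.
Holidays: 10 June 1963 (Mon); 12 July 1963 (Fri); 30 August 1963 (Fri); 22 September 1963 (Sun); 23 September 1963 (Mon).
4 of the 5 holidays fall on weekdays; the rest are weekends and were already excluded.
Business days: 122 − 4 = 118.

118 business days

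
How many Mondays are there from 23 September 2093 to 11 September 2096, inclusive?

155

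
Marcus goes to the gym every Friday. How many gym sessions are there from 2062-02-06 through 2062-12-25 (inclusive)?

46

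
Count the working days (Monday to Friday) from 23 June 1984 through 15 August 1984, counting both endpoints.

38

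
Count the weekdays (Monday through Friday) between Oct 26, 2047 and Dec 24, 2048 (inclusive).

Oct 26, 2047 is a Saturday.
The range spans 426 days (inclusive of both endpoints).
426 = 7 × 60 + 6, so there are 60 full weeks plus 6 extra days.
Each full week contributes 5 weekdays (Mon–Fri): 60 × 5 = 300.
The 6 extra days are Saturday, Sunday, Monday, Tuesday, Wednesday, Thursday — 4 of them qualify.
Total: 300 + 4 = 304.

304 weekdays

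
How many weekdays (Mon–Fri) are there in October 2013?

23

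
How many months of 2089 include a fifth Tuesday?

4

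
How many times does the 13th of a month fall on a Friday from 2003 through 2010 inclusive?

Friday-the-13ths by year:
2003: Jun
2004: Feb, Aug
2005: May
2006: Jan, Oct
2007: Apr, Jul
2008: Jun
2009: Feb, Mar, Nov
2010: Aug

13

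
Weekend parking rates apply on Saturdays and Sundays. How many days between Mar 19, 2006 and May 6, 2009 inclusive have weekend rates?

327

Mar 19, 2006 is a Sunday.
From Mar 19, 2006 to May 6, 2009 is 1145 days inclusive.
1145 = 7 × 163 + 4, so there are 163 full weeks plus 4 extra days.
Each full week contributes 2 weekend days (Sat, Sun): 163 × 2 = 326.
The 4 extra days are Sunday, Monday, Tuesday, Wednesday — 1 of them qualifies.
Total: 326 + 1 = 327.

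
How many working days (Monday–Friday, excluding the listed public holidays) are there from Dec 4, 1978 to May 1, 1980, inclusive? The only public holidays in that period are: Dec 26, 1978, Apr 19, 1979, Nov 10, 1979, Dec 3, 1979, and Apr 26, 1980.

Dec 4, 1978 is a Monday.
That's 515 days from start to end, counting both.
515 = 7 × 73 + 4, so there are 73 full weeks plus 4 extra days.
Each full week contributes 5 weekdays (Mon–Fri): 73 × 5 = 365.
The 4 extra days are Monday, Tuesday, Wednesday, Thursday — 4 of them qualify.
Total: 365 + 4 = 369.
Holidays: Dec 26, 1978 (Tue); Apr 19, 1979 (Thu); Nov 10, 1979 (Sat); Dec 3, 1979 (Mon); Apr 26, 1980 (Sat).
3 of the 5 holidays fall on weekdays; the rest are weekends and were already excluded.
Business days: 369 − 3 = 366.

366 working days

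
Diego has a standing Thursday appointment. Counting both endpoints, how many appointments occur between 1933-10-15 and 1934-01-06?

12

1933-10-15 is a Sunday.
From 1933-10-15 to 1934-01-06 is 84 days inclusive.
84 = 7 × 12, so the span is exactly 12 full weeks.
Each full week contributes one Thursday: 12 so far.
Total: 12.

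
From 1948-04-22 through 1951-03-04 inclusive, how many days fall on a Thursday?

150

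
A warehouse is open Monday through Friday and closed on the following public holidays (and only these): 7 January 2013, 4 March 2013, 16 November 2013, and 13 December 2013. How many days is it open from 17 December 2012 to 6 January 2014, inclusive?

273

17 December 2012 is a Monday.
That's 386 days from start to end, counting both.
386 = 7 × 55 + 1, so there are 55 full weeks plus 1 extra day.
Each full week contributes 5 weekdays (Mon–Fri): 55 × 5 = 275.
The 1 extra day is Mon — 1 of them qualifies.
Total: 275 + 1 = 276.
Holidays: 7 January 2013 (Mon); 4 March 2013 (Mon); 16 November 2013 (Sat); 13 December 2013 (Fri).
3 of the 4 holidays fall on weekdays; the rest are weekends and were already excluded.
Business days: 276 − 3 = 273.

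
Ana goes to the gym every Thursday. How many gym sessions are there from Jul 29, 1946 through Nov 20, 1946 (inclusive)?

Jul 29, 1946 is a Monday.
That's 115 days from start to end, counting both.
115 = 7 × 16 + 3, so there are 16 full weeks plus 3 extra days.
Each full week contributes one Thursday: 16 so far.
The 3 extra days are Mon, Tue, Wed — none qualify.
Total: 16 + 0 = 16.

16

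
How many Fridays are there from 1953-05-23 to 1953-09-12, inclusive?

16

1953-05-23 is a Saturday.
That's 113 days from start to end, counting both.
113 = 7 × 16 + 1, so there are 16 full weeks plus 1 extra day.
Each full week contributes one Friday: 16 so far.
The 1 extra day is Saturday — none qualify.
Total: 16 + 0 = 16.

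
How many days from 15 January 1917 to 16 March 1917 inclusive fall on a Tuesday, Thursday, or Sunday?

26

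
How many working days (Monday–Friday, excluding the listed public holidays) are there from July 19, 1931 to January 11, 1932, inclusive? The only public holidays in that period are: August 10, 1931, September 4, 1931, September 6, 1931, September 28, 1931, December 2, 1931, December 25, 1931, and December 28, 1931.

120 working days

July 19, 1931 is a Sunday.
The range spans 177 days (inclusive of both endpoints).
177 = 7 × 25 + 2, so there are 25 full weeks plus 2 extra days.
Each full week contributes 5 weekdays (Mon–Fri): 25 × 5 = 125.
The 2 extra days are Sunday, Monday — 1 of them qualifies.
Total: 125 + 1 = 126.
Holidays: August 10, 1931 (Mon); September 4, 1931 (Fri); September 6, 1931 (Sun); September 28, 1931 (Mon); December 2, 1931 (Wed); December 25, 1931 (Fri); December 28, 1931 (Mon).
6 of the 7 holidays fall on weekdays; the rest are weekends and were already excluded.
Business days: 126 − 6 = 120.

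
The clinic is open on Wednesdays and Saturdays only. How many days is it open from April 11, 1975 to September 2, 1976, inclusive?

April 11, 1975 is a Friday.
That's 511 days from start to end, counting both.
511 = 7 × 73, so the span is exactly 73 full weeks.
Each full week contributes 2 days from the set (Wed, Sat): 73 × 2 = 146.

146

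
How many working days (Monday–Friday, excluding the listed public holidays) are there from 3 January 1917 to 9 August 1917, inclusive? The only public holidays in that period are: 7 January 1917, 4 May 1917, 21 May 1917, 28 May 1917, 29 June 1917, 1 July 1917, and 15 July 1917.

3 January 1917 is a Wednesday.
From 3 January 1917 to 9 August 1917 is 219 days inclusive.
219 = 7 × 31 + 2, so there are 31 full weeks plus 2 extra days.
Each full week contributes 5 weekdays (Mon–Fri): 31 × 5 = 155.
The 2 extra days are Wednesday, Thursday — 2 of them qualify.
Total: 155 + 2 = 157.
Holidays: 7 January 1917 (Sun); 4 May 1917 (Fri); 21 May 1917 (Mon); 28 May 1917 (Mon); 29 June 1917 (Fri); 1 July 1917 (Sun); 15 July 1917 (Sun).
4 of the 7 holidays fall on weekdays; the rest are weekends and were already excluded.
Business days: 157 − 4 = 153.

153 working days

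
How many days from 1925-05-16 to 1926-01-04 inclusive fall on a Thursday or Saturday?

1925-05-16 is a Saturday.
That's 234 days from start to end, counting both.
234 = 7 × 33 + 3, so there are 33 full weeks plus 3 extra days.
Each full week contributes 2 days from the set (Thu, Sat): 33 × 2 = 66.
The 3 extra days are Sat, Sun, Mon — 1 of them qualifies.
Total: 66 + 1 = 67.

67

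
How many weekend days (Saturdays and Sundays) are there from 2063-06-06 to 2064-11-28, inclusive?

2063-06-06 is a Wednesday.
From 2063-06-06 to 2064-11-28 is 542 days inclusive.
542 = 7 × 77 + 3, so there are 77 full weeks plus 3 extra days.
Each full week contributes 2 weekend days (Sat, Sun): 77 × 2 = 154.
The 3 extra days are Wed, Thu, Fri — none qualify.
Total: 154 + 0 = 154.

154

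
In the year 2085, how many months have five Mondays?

A month has five Mondays exactly when Monday falls within its first (length − 28) days.
Jan: 31 days, starts Mon → 5 of Mon, Tue, Wed ✓
Feb: 28 days, starts Thu → 5 of (none)
Mar: 31 days, starts Thu → 5 of Thu, Fri, Sat
Apr: 30 days, starts Sun → 5 of Sun, Mon ✓
May: 31 days, starts Tue → 5 of Tue, Wed, Thu
Jun: 30 days, starts Fri → 5 of Fri, Sat
Jul: 31 days, starts Sun → 5 of Sun, Mon, Tue ✓
Aug: 31 days, starts Wed → 5 of Wed, Thu, Fri
Sep: 30 days, starts Sat → 5 of Sat, Sun
Oct: 31 days, starts Mon → 5 of Mon, Tue, Wed ✓
Nov: 30 days, starts Thu → 5 of Thu, Fri
Dec: 31 days, starts Sat → 5 of Sat, Sun, Mon ✓
Months with five Mondays: Jan, Apr, Jul, Oct, Dec.

5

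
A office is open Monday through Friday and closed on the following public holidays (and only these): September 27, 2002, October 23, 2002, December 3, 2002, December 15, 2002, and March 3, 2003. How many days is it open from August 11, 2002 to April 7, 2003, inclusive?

August 11, 2002 is a Sunday.
From August 11, 2002 to April 7, 2003 is 240 days inclusive.
240 = 7 × 34 + 2, so there are 34 full weeks plus 2 extra days.
Each full week contributes 5 weekdays (Mon–Fri): 34 × 5 = 170.
The 2 extra days are Sun, Mon — 1 of them qualifies.
Total: 170 + 1 = 171.
Holidays: September 27, 2002 (Fri); October 23, 2002 (Wed); December 3, 2002 (Tue); December 15, 2002 (Sun); March 3, 2003 (Mon).
4 of the 5 holidays fall on weekdays; the rest are weekends and were already excluded.
Business days: 171 − 4 = 167.

167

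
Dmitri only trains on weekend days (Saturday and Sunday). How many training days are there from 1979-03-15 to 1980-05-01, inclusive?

118

1979-03-15 is a Thursday.
That's 414 days from start to end, counting both.
414 = 7 × 59 + 1, so there are 59 full weeks plus 1 extra day.
Each full week contributes 2 weekend days (Sat, Sun): 59 × 2 = 118.
The 1 extra day is Thu — none qualify.
Total: 118 + 0 = 118.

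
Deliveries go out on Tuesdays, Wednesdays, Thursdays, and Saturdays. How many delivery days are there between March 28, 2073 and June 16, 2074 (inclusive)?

256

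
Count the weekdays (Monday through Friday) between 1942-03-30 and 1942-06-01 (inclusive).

1942-03-30 is a Monday.
From 1942-03-30 to 1942-06-01 is 64 days inclusive.
64 = 7 × 9 + 1, so there are 9 full weeks plus 1 extra day.
Each full week contributes 5 weekdays (Mon–Fri): 9 × 5 = 45.
The 1 extra day is Monday — 1 of them qualifies.
Total: 45 + 1 = 46.

46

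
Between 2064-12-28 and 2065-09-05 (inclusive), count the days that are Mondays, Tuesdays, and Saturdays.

108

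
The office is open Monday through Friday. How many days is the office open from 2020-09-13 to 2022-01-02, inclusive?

340 weekdays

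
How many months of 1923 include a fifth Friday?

A month has five Fridays exactly when Friday falls within its first (length − 28) days.
Jan: 31 days, starts Mon → 5 of Mon, Tue, Wed
Feb: 28 days, starts Thu → 5 of (none)
Mar: 31 days, starts Thu → 5 of Thu, Fri, Sat ✓
Apr: 30 days, starts Sun → 5 of Sun, Mon
May: 31 days, starts Tue → 5 of Tue, Wed, Thu
Jun: 30 days, starts Fri → 5 of Fri, Sat ✓
Jul: 31 days, starts Sun → 5 of Sun, Mon, Tue
Aug: 31 days, starts Wed → 5 of Wed, Thu, Fri ✓
Sep: 30 days, starts Sat → 5 of Sat, Sun
Oct: 31 days, starts Mon → 5 of Mon, Tue, Wed
Nov: 30 days, starts Thu → 5 of Thu, Fri ✓
Dec: 31 days, starts Sat → 5 of Sat, Sun, Mon
Months with five Fridays: Mar, Jun, Aug, Nov.

4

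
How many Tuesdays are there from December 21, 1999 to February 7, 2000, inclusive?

December 21, 1999 is a Tuesday.
That's 49 days from start to end, counting both.
49 = 7 × 7, so the span is exactly 7 full weeks.
Each full week contributes one Tuesday: 7 so far.
Total: 7.

7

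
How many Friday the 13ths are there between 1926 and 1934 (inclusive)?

16

Friday-the-13ths by year:
1926: Aug
1927: May
1928: Jan, Apr, Jul
1929: Sep, Dec
1930: Jun
1931: Feb, Mar, Nov
1932: May
1933: Jan, Oct
1934: Apr, Jul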